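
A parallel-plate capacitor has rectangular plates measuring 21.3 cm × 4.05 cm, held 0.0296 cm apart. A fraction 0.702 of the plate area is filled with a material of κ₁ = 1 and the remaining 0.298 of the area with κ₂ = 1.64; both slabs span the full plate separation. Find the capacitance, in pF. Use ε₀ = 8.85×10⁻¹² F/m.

A = 21.3 × 4.05 cm² = 8.63×10⁻³ m².
Side-by-side slabs ⇒ two capacitors in parallel, each spanning the full gap.
C₁ = κ₁ε₀A₁/d = 1.00 × 8.85×10⁻¹² × 6.06×10⁻³ / 2.96×10⁻⁴ = 1.81×10⁻¹⁰ F.
C₂ = κ₂ε₀A₂/d = 1.64 × 8.85×10⁻¹² × 2.57×10⁻³ / 2.96×10⁻⁴ = 1.26×10⁻¹⁰ F.
C = C₁ + C₂ = 3.07×10⁻¹⁰ F.

C ≈ 307 pF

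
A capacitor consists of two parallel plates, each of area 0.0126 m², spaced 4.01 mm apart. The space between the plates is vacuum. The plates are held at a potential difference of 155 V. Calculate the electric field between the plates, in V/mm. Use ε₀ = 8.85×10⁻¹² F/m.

38.7 V/mm

E = V/d = 155 / 4.01×10⁻³ = 3.87×10⁴ V/m.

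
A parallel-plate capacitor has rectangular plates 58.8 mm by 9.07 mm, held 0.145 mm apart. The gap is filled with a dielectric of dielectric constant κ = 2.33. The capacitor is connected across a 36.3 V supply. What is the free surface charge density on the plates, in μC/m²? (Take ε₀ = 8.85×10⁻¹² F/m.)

5.16 μC/m²

A = 58.8 × 9.07 mm² = 5.33×10⁻⁴ m².
C = κε₀A/d = 2.33 × 8.85×10⁻¹² × 5.33×10⁻⁴ / 1.45×10⁻⁴ = 7.58×10⁻¹¹ F.
σ = Q/A = CV/A = 7.58×10⁻¹¹ × 36.3 / 5.33×10⁻⁴ = 5.16×10⁻⁶ C/m².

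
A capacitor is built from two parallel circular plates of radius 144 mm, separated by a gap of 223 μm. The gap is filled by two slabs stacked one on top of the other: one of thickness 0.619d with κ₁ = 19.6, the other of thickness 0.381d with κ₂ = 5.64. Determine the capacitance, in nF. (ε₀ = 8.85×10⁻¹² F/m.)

A = π(144 mm)² = 6.51×10⁻² m².
Stacked slabs ⇒ two capacitors in series, each with the full plate area.
C₁ = κ₁ε₀A/d₁ = 19.6 × 8.85×10⁻¹² × 6.51×10⁻² / 1.38×10⁻⁴ = 8.19×10⁻⁸ F.
C₂ = κ₂ε₀A/d₂ = 5.64 × 8.85×10⁻¹² × 6.51×10⁻² / 8.50×10⁻⁵ = 3.83×10⁻⁸ F.
C = (1/C₁ + 1/C₂)⁻¹ = 2.61×10⁻⁸ F.

C ≈ 26.1 nF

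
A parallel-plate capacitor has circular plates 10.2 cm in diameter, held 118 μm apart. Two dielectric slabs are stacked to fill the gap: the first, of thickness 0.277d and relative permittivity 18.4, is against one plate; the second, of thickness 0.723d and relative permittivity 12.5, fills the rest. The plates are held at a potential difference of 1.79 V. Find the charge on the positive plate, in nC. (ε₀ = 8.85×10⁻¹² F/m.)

15.0 nC

A = π(10.2/2 cm)² = 8.17×10⁻³ m².
Stacked slabs ⇒ two capacitors in series, each with the full plate area.
C₁ = κ₁ε₀A/d₁ = 18.4 × 8.85×10⁻¹² × 8.17×10⁻³ / 3.27×10⁻⁵ = 4.07×10⁻⁸ F.
C₂ = κ₂ε₀A/d₂ = 12.5 × 8.85×10⁻¹² × 8.17×10⁻³ / 8.53×10⁻⁵ = 1.06×10⁻⁸ F.
C = (1/C₁ + 1/C₂)⁻¹ = 8.41×10⁻⁹ F.
Q = CV = 8.41×10⁻⁹ × 1.79 = 1.50×10⁻⁸ C.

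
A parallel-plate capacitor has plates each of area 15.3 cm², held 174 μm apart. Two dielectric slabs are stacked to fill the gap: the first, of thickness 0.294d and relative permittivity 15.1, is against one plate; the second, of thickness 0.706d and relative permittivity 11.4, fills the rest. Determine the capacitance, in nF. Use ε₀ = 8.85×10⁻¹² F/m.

A = 15.3 cm² = 1.53×10⁻³ m².
Stacked slabs ⇒ two capacitors in series, each with the full plate area.
C₁ = κ₁ε₀A/d₁ = 15.1 × 8.85×10⁻¹² × 1.53×10⁻³ / 5.12×10⁻⁵ = 4.00×10⁻⁹ F.
C₂ = κ₂ε₀A/d₂ = 11.4 × 8.85×10⁻¹² × 1.53×10⁻³ / 1.23×10⁻⁴ = 1.26×10⁻⁹ F.
C = (1/C₁ + 1/C₂)⁻¹ = 9.56×10⁻¹⁰ F.

C ≈ 0.956 nF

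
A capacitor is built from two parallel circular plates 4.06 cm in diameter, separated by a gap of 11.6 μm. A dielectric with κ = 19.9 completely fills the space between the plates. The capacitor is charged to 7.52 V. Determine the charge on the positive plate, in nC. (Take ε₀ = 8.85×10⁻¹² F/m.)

Q ≈ 148 nC

A = π(4.06/2 cm)² = 1.29×10⁻³ m².
C = κε₀A/d = 19.9 × 8.85×10⁻¹² × 1.29×10⁻³ / 1.16×10⁻⁵ = 1.97×10⁻⁸ F.
Q = CV = 1.97×10⁻⁸ × 7.52 = 1.48×10⁻⁷ C.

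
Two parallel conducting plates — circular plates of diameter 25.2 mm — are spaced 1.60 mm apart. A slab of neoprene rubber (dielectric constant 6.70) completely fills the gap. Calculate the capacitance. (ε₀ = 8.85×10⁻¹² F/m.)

C ≈ 18.5 pF

A = π(25.2/2 mm)² = 4.99×10⁻⁴ m².
C = κε₀A/d = 6.70 × 8.85×10⁻¹² × 4.99×10⁻⁴ / 1.60×10⁻³ = 1.85×10⁻¹¹ F.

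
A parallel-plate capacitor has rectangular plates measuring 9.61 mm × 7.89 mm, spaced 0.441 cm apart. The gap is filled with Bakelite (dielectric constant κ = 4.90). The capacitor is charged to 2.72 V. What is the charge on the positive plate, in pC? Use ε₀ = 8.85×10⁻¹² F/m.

Q ≈ 2.03 pC

A = 9.61 × 7.89 mm² = 7.58×10⁻⁵ m².
C = κε₀A/d = 4.90 × 8.85×10⁻¹² × 7.58×10⁻⁵ / 4.41×10⁻³ = 7.46×10⁻¹³ F.
Q = CV = 7.46×10⁻¹³ × 2.72 = 2.03×10⁻¹² C.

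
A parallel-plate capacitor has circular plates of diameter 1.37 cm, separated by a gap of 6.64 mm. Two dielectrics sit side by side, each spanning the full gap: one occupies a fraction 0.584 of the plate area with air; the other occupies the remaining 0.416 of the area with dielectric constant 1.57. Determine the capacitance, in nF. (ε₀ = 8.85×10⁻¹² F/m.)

A = π(1.37/2 cm)² = 1.47×10⁻⁴ m².
Side-by-side slabs ⇒ two capacitors in parallel, each spanning the full gap.
C₁ = κ₁ε₀A₁/d = 1.00 × 8.85×10⁻¹² × 8.61×10⁻⁵ / 6.64×10⁻³ = 1.15×10⁻¹³ F.
C₂ = κ₂ε₀A₂/d = 1.57 × 8.85×10⁻¹² × 6.13×10⁻⁵ / 6.64×10⁻³ = 1.28×10⁻¹³ F.
C = C₁ + C₂ = 2.43×10⁻¹³ F.

C ≈ 2.43×10⁻⁴ nF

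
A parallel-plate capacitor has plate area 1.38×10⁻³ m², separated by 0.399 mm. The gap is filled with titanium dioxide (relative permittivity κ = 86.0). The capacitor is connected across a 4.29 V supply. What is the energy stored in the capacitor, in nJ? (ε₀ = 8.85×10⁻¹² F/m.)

C = κε₀A/d = 86.0 × 8.85×10⁻¹² × 1.38×10⁻³ / 3.99×10⁻⁴ = 2.63×10⁻⁹ F.
U = ½CV² = ½ × 2.63×10⁻⁹ × (4.29)² = 2.42×10⁻⁸ J.

24.2 nJ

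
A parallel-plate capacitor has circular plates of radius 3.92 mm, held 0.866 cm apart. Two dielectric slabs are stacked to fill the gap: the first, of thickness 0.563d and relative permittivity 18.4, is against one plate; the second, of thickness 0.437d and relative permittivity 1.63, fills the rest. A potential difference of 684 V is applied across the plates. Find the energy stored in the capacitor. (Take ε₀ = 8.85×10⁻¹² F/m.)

A = π(3.92 mm)² = 4.83×10⁻⁵ m².
Stacked slabs ⇒ two capacitors in series, each with the full plate area.
C₁ = κ₁ε₀A/d₁ = 18.4 × 8.85×10⁻¹² × 4.83×10⁻⁵ / 4.88×10⁻³ = 1.61×10⁻¹² F.
C₂ = κ₂ε₀A/d₂ = 1.63 × 8.85×10⁻¹² × 4.83×10⁻⁵ / 3.78×10⁻³ = 1.84×10⁻¹³ F.
C = (1/C₁ + 1/C₂)⁻¹ = 1.65×10⁻¹³ F.
U = ½CV² = ½ × 1.65×10⁻¹³ × (684)² = 3.86×10⁻⁸ J.

U ≈ 38.6 nJ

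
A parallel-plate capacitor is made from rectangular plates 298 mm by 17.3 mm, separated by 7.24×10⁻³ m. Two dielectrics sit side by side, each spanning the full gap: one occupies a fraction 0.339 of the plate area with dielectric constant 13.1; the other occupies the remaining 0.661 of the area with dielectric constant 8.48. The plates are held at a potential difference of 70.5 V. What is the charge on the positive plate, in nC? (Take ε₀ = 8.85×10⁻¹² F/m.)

A = 298 × 17.3 mm² = 5.16×10⁻³ m².
Side-by-side slabs ⇒ two capacitors in parallel, each spanning the full gap.
C₁ = κ₁ε₀A₁/d = 13.1 × 8.85×10⁻¹² × 1.75×10⁻³ / 7.24×10⁻³ = 2.80×10⁻¹¹ F.
C₂ = κ₂ε₀A₂/d = 8.48 × 8.85×10⁻¹² × 3.41×10⁻³ / 7.24×10⁻³ = 3.53×10⁻¹¹ F.
C = C₁ + C₂ = 6.33×10⁻¹¹ F.
Q = CV = 6.33×10⁻¹¹ × 70.5 = 4.46×10⁻⁹ C.

4.46 nC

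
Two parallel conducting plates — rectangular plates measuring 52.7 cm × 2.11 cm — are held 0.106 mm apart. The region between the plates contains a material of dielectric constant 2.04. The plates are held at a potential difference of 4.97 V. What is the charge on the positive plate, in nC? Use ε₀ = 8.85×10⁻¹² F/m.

A = 52.7 × 2.11 cm² = 1.11×10⁻² m².
C = κε₀A/d = 2.04 × 8.85×10⁻¹² × 1.11×10⁻² / 1.06×10⁻⁴ = 1.89×10⁻⁹ F.
Q = CV = 1.89×10⁻⁹ × 4.97 = 9.41×10⁻⁹ C.

Q ≈ 9.41 nC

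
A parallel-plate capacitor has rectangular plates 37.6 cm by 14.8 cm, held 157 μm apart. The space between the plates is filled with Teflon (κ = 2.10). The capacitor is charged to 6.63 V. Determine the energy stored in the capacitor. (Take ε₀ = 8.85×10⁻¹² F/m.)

U ≈ 145 nJ

A = 37.6 × 14.8 cm² = 5.56×10⁻² m².
C = κε₀A/d = 2.10 × 8.85×10⁻¹² × 5.56×10⁻² / 1.57×10⁻⁴ = 6.59×10⁻⁹ F.
U = ½CV² = ½ × 6.59×10⁻⁹ × (6.63)² = 1.45×10⁻⁷ J.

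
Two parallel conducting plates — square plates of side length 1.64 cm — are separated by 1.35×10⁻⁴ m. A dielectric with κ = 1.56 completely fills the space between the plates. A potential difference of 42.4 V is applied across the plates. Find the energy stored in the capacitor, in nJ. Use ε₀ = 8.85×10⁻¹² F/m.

24.7 nJ

A = (1.64 cm)² = 2.69×10⁻⁴ m².
C = κε₀A/d = 1.56 × 8.85×10⁻¹² × 2.69×10⁻⁴ / 1.35×10⁻⁴ = 2.75×10⁻¹¹ F.
U = ½CV² = ½ × 2.75×10⁻¹¹ × (42.4)² = 2.47×10⁻⁸ J.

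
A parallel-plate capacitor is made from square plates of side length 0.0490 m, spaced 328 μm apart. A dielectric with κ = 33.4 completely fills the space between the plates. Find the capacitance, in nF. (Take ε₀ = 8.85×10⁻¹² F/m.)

2.16 nF

A = (0.0490 m)² = 2.40×10⁻³ m².
C = κε₀A/d = 33.4 × 8.85×10⁻¹² × 2.40×10⁻³ / 3.28×10⁻⁴ = 2.16×10⁻⁹ F.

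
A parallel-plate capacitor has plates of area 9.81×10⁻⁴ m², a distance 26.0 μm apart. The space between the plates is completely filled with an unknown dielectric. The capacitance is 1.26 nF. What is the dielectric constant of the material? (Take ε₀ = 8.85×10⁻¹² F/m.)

κ = Cd/(ε₀A) = 1.26×10⁻⁹ × 2.60×10⁻⁵ / (8.85×10⁻¹² × 9.81×10⁻⁴) = 3.77.

κ ≈ 3.77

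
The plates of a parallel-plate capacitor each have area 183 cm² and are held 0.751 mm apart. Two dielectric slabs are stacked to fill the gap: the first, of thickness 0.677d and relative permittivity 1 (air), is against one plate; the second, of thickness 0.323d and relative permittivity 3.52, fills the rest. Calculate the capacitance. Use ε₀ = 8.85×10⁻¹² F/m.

A = 183 cm² = 1.83×10⁻² m².
Stacked slabs ⇒ two capacitors in series, each with the full plate area.
C₁ = κ₁ε₀A/d₁ = 1.00 × 8.85×10⁻¹² × 1.83×10⁻² / 5.08×10⁻⁴ = 3.19×10⁻¹⁰ F.
C₂ = κ₂ε₀A/d₂ = 3.52 × 8.85×10⁻¹² × 1.83×10⁻² / 2.43×10⁻⁴ = 2.35×10⁻⁹ F.
C = (1/C₁ + 1/C₂)⁻¹ = 2.81×10⁻¹⁰ F.

C ≈ 281 pF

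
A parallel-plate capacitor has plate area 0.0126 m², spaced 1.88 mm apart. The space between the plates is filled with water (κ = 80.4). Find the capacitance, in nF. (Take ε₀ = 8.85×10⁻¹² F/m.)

C = κε₀A/d = 80.4 × 8.85×10⁻¹² × 1.26×10⁻² / 1.88×10⁻³ = 4.77×10⁻⁹ F.

4.77 nF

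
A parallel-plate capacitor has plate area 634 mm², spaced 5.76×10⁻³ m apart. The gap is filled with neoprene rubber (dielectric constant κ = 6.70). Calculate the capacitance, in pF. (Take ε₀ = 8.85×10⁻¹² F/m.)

6.53 pF

A = 634 mm² = 6.34×10⁻⁴ m².
C = κε₀A/d = 6.70 × 8.85×10⁻¹² × 6.34×10⁻⁴ / 5.76×10⁻³ = 6.53×10⁻¹² F.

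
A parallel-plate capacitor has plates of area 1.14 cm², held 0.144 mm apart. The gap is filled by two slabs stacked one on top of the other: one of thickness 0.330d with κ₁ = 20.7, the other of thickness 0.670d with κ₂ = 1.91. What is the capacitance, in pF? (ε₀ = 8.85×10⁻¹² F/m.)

A = 1.14 cm² = 1.14×10⁻⁴ m².
Stacked slabs ⇒ two capacitors in series, each with the full plate area.
C₁ = κ₁ε₀A/d₁ = 20.7 × 8.85×10⁻¹² × 1.14×10⁻⁴ / 4.75×10⁻⁵ = 4.39×10⁻¹⁰ F.
C₂ = κ₂ε₀A/d₂ = 1.91 × 8.85×10⁻¹² × 1.14×10⁻⁴ / 9.65×10⁻⁵ = 2.00×10⁻¹¹ F.
C = (1/C₁ + 1/C₂)⁻¹ = 1.91×10⁻¹¹ F.

19.1 pF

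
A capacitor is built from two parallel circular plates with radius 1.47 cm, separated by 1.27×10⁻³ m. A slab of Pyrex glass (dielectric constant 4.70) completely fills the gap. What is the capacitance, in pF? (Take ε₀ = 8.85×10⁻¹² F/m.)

C ≈ 22.2 pF

A = π(1.47 cm)² = 6.79×10⁻⁴ m².
C = κε₀A/d = 4.70 × 8.85×10⁻¹² × 6.79×10⁻⁴ / 1.27×10⁻³ = 2.22×10⁻¹¹ F.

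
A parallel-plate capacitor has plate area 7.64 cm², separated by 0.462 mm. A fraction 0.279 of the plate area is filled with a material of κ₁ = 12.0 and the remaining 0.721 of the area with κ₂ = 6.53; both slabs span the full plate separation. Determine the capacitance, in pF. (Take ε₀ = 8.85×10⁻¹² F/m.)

A = 7.64 cm² = 7.64×10⁻⁴ m².
Side-by-side slabs ⇒ two capacitors in parallel, each spanning the full gap.
C₁ = κ₁ε₀A₁/d = 12.0 × 8.85×10⁻¹² × 2.13×10⁻⁴ / 4.62×10⁻⁴ = 4.90×10⁻¹¹ F.
C₂ = κ₂ε₀A₂/d = 6.53 × 8.85×10⁻¹² × 5.51×10⁻⁴ / 4.62×10⁻⁴ = 6.89×10⁻¹¹ F.
C = C₁ + C₂ = 1.18×10⁻¹⁰ F.

C ≈ 118 pF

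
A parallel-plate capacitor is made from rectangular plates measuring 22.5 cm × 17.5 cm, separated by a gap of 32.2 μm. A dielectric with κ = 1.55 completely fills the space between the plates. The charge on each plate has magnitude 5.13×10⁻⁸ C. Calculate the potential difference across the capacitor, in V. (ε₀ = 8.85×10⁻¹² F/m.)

3.06 V

A = 22.5 × 17.5 cm² = 3.94×10⁻² m².
C = κε₀A/d = 1.55 × 8.85×10⁻¹² × 3.94×10⁻² / 3.22×10⁻⁵ = 1.68×10⁻⁸ F.
V = Q/C = 5.13×10⁻⁸ / 1.68×10⁻⁸ = 3.06 V.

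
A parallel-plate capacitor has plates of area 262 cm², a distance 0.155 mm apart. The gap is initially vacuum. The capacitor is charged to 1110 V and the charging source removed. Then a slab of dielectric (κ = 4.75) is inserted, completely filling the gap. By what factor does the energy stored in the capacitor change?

Isolated ⇒ Q is held fixed.
C₂ = 4.75 C₁ and U = Q²/(2C), so U₂/U₁ = C₁/C₂ = 0.211.

U₂/U₁ ≈ 0.211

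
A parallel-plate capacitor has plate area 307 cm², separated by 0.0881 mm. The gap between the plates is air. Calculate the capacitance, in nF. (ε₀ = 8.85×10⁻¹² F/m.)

A = 307 cm² = 3.07×10⁻² m².
C = ε₀A/d = 8.85×10⁻¹² × 3.07×10⁻² / 8.81×10⁻⁵ = 3.08×10⁻⁹ F.

3.08 nF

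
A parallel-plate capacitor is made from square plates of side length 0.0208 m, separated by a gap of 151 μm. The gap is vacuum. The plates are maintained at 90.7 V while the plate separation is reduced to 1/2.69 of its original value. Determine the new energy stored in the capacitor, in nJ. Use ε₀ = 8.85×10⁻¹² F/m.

A = (0.0208 m)² = 4.33×10⁻⁴ m².
Initially C₁ = ε₀A/d = 8.85×10⁻¹² × 4.33×10⁻⁴ / 1.51×10⁻⁴ = 2.54×10⁻¹¹ F.
U₁ = 1.04×10⁻⁷ J.
Battery connected ⇒ V is held fixed. C₂ = 2.69 C₁ and U = ½CV², so U₂/U₁ = C₂/C₁ = 2.69.
U₂ = 2.69 × 1.04×10⁻⁷ = 2.81×10⁻⁷ J.

U ≈ 281 nJ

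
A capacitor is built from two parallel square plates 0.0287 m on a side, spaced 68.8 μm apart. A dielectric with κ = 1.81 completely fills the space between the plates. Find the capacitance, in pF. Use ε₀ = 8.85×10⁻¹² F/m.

A = (0.0287 m)² = 8.24×10⁻⁴ m².
C = κε₀A/d = 1.81 × 8.85×10⁻¹² × 8.24×10⁻⁴ / 6.88×10⁻⁵ = 1.92×10⁻¹⁰ F.

C ≈ 192 pF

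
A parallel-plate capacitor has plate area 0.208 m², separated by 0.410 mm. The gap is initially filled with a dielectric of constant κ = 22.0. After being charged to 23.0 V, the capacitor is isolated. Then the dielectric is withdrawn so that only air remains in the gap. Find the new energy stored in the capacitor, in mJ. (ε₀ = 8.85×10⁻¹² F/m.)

U ≈ 0.575 mJ

Initially C₁ = κε₀A/d = 22.0 × 8.85×10⁻¹² × 0.208 / 4.10×10⁻⁴ = 9.88×10⁻⁸ F.
U₁ = 2.61×10⁻⁵ J.
Isolated ⇒ Q is held fixed. C₂ = 0.0455 C₁ and U = Q²/(2C), so U₂/U₁ = C₁/C₂ = 22.0.
U₂ = 22.0 × 2.61×10⁻⁵ = 5.75×10⁻⁴ J.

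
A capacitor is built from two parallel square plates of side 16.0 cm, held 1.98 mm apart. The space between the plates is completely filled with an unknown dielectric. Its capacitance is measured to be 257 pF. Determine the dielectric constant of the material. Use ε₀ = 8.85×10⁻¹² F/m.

2.25

A = (16.0 cm)² = 2.56×10⁻² m².
κ = Cd/(ε₀A) = 2.57×10⁻¹⁰ × 1.98×10⁻³ / (8.85×10⁻¹² × 2.56×10⁻²) = 2.25.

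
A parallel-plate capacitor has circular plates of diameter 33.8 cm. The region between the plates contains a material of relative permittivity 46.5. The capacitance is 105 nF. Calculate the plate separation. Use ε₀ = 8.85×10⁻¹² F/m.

A = π(33.8/2 cm)² = 8.97×10⁻² m².
d = κε₀A/C = 46.5 × 8.85×10⁻¹² × 8.97×10⁻² / 1.05×10⁻⁷ = 3.52×10⁻⁴ m.

352 μm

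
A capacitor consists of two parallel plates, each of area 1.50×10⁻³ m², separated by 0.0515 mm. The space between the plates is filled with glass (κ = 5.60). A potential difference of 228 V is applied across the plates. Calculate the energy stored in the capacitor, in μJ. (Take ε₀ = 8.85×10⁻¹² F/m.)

U ≈ 37.5 μJ

C = κε₀A/d = 5.60 × 8.85×10⁻¹² × 1.50×10⁻³ / 5.15×10⁻⁵ = 1.44×10⁻⁹ F.
U = ½CV² = ½ × 1.44×10⁻⁹ × (228)² = 3.75×10⁻⁵ J.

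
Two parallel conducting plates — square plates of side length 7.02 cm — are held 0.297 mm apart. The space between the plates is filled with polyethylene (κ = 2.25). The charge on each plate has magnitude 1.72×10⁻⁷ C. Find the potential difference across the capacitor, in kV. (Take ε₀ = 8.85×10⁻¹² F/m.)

0.521 kV

A = (7.02 cm)² = 4.93×10⁻³ m².
C = κε₀A/d = 2.25 × 8.85×10⁻¹² × 4.93×10⁻³ / 2.97×10⁻⁴ = 3.30×10⁻¹⁰ F.
V = Q/C = 1.72×10⁻⁷ / 3.30×10⁻¹⁰ = 5.21×10² V.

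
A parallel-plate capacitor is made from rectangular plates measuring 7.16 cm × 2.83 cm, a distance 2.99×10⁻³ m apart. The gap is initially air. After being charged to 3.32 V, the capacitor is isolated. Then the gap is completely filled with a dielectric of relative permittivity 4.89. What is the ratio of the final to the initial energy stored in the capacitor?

Isolated ⇒ Q is held fixed.
C₂ = 4.89 C₁ and U = Q²/(2C), so U₂/U₁ = C₁/C₂ = 0.204.

U₂/U₁ ≈ 0.204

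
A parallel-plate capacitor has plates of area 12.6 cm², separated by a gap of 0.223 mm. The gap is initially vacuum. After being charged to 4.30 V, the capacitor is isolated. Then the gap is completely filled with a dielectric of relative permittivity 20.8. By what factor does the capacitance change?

C = κε₀A/d scales with κ, so C₂/C₁ = κ = 20.8.

C₂/C₁ ≈ 20.8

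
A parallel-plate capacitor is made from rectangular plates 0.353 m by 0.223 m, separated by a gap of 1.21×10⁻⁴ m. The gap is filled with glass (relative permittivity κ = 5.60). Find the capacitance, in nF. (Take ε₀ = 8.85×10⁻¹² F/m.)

A = 0.353 × 0.223 m² = 7.87×10⁻² m².
C = κε₀A/d = 5.60 × 8.85×10⁻¹² × 7.87×10⁻² / 1.21×10⁻⁴ = 3.22×10⁻⁸ F.

C ≈ 32.2 nF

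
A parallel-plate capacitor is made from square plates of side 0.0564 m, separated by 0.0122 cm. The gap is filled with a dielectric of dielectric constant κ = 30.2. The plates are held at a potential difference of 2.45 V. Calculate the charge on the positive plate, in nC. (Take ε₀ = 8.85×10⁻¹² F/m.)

Q ≈ 17.1 nC

A = (0.0564 m)² = 3.18×10⁻³ m².
C = κε₀A/d = 30.2 × 8.85×10⁻¹² × 3.18×10⁻³ / 1.22×10⁻⁴ = 6.97×10⁻⁹ F.
Q = CV = 6.97×10⁻⁹ × 2.45 = 1.71×10⁻⁸ C.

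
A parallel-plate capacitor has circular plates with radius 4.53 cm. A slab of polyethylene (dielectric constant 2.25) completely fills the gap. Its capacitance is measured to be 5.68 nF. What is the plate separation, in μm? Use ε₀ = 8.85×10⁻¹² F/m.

A = π(4.53 cm)² = 6.45×10⁻³ m².
d = κε₀A/C = 2.25 × 8.85×10⁻¹² × 6.45×10⁻³ / 5.68×10⁻⁹ = 2.26×10⁻⁵ m.

22.6 μm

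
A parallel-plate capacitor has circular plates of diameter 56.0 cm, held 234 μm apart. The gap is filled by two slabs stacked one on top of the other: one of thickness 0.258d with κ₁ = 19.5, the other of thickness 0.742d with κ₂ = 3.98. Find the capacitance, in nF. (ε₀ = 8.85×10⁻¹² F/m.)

C ≈ 46.7 nF

A = π(56.0/2 cm)² = 0.246 m².
Stacked slabs ⇒ two capacitors in series, each with the full plate area.
C₁ = κ₁ε₀A/d₁ = 19.5 × 8.85×10⁻¹² × 0.246 / 6.04×10⁻⁵ = 7.04×10⁻⁷ F.
C₂ = κ₂ε₀A/d₂ = 3.98 × 8.85×10⁻¹² × 0.246 / 1.74×10⁻⁴ = 5.00×10⁻⁸ F.
C = (1/C₁ + 1/C₂)⁻¹ = 4.67×10⁻⁸ F.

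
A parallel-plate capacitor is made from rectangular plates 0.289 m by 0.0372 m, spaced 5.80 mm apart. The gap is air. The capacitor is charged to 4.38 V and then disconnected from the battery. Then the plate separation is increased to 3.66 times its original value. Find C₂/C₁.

C = ε₀A/d scales as 1/d, so C₂/C₁ = d₁/d₂ = 1/3.66 = 0.273.

C₂/C₁ ≈ 0.273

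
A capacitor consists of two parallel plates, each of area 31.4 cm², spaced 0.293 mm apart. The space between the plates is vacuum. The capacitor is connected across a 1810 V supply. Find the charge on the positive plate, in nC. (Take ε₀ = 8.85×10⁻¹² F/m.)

172 nC

A = 31.4 cm² = 3.14×10⁻³ m².
C = ε₀A/d = 8.85×10⁻¹² × 3.14×10⁻³ / 2.93×10⁻⁴ = 9.48×10⁻¹¹ F.
Q = CV = 9.48×10⁻¹¹ × 1810 = 1.72×10⁻⁷ C.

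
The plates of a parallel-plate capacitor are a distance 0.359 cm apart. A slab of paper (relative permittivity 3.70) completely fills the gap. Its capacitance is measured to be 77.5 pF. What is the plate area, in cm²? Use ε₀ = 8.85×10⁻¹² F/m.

A = Cd/(κε₀) = 7.75×10⁻¹¹ × 3.59×10⁻³ / (3.70 × 8.85×10⁻¹²) = 8.50×10⁻³ m².

85.0 cm²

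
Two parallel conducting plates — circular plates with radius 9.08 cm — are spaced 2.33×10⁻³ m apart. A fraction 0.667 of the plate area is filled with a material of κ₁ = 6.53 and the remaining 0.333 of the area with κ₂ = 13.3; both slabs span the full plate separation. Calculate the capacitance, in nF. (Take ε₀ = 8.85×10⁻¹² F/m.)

0.864 nF

A = π(9.08 cm)² = 2.59×10⁻² m².
Side-by-side slabs ⇒ two capacitors in parallel, each spanning the full gap.
C₁ = κ₁ε₀A₁/d = 6.53 × 8.85×10⁻¹² × 1.73×10⁻² / 2.33×10⁻³ = 4.28×10⁻¹⁰ F.
C₂ = κ₂ε₀A₂/d = 13.3 × 8.85×10⁻¹² × 8.63×10⁻³ / 2.33×10⁻³ = 4.36×10⁻¹⁰ F.
C = C₁ + C₂ = 8.64×10⁻¹⁰ F.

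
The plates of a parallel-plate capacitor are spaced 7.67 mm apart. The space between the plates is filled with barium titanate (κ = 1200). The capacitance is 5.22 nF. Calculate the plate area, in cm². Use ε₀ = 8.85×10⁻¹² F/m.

A ≈ 37.7 cm²

A = Cd/(κε₀) = 5.22×10⁻⁹ × 7.67×10⁻³ / (1200 × 8.85×10⁻¹²) = 3.77×10⁻³ m².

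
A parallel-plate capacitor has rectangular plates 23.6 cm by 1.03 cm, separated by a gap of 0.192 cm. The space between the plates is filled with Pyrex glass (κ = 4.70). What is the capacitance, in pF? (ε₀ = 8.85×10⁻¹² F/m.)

52.7 pF

A = 23.6 × 1.03 cm² = 2.43×10⁻³ m².
C = κε₀A/d = 4.70 × 8.85×10⁻¹² × 2.43×10⁻³ / 1.92×10⁻³ = 5.27×10⁻¹¹ F.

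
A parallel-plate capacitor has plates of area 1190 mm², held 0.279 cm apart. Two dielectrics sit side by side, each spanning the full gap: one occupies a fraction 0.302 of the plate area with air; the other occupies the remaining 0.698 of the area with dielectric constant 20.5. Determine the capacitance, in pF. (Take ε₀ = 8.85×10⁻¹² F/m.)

A = 1190 mm² = 1.19×10⁻³ m².
Side-by-side slabs ⇒ two capacitors in parallel, each spanning the full gap.
C₁ = κ₁ε₀A₁/d = 1.00 × 8.85×10⁻¹² × 3.59×10⁻⁴ / 2.79×10⁻³ = 1.14×10⁻¹² F.
C₂ = κ₂ε₀A₂/d = 20.5 × 8.85×10⁻¹² × 8.31×10⁻⁴ / 2.79×10⁻³ = 5.40×10⁻¹¹ F.
C = C₁ + C₂ = 5.52×10⁻¹¹ F.

C ≈ 55.2 pF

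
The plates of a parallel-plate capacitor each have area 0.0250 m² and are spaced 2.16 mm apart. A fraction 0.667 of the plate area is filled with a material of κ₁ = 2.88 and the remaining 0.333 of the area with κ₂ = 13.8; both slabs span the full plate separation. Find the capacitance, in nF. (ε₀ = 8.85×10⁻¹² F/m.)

Side-by-side slabs ⇒ two capacitors in parallel, each spanning the full gap.
C₁ = κ₁ε₀A₁/d = 2.88 × 8.85×10⁻¹² × 1.67×10⁻² / 2.16×10⁻³ = 1.97×10⁻¹⁰ F.
C₂ = κ₂ε₀A₂/d = 13.8 × 8.85×10⁻¹² × 8.32×10⁻³ / 2.16×10⁻³ = 4.71×10⁻¹⁰ F.
C = C₁ + C₂ = 6.67×10⁻¹⁰ F.

C ≈ 0.667 nF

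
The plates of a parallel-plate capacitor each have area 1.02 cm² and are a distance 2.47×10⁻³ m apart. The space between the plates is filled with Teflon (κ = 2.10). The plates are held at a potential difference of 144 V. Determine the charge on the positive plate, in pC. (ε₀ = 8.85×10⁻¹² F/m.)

A = 1.02 cm² = 1.02×10⁻⁴ m².
C = κε₀A/d = 2.10 × 8.85×10⁻¹² × 1.02×10⁻⁴ / 2.47×10⁻³ = 7.67×10⁻¹³ F.
Q = CV = 7.67×10⁻¹³ × 144 = 1.11×10⁻¹⁰ C.

111 pC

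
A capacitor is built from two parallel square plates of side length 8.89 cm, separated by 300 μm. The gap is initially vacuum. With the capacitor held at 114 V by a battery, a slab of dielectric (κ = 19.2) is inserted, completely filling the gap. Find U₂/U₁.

Battery connected ⇒ V is held fixed.
C₂ = 19.2 C₁ and U = ½CV², so U₂/U₁ = C₂/C₁ = 19.2.

19.2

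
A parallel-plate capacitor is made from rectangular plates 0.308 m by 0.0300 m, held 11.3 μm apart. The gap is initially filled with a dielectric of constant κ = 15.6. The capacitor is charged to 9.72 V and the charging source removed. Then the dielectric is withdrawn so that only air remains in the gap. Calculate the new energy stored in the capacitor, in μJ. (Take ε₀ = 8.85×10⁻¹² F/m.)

A = 0.308 × 0.0300 m² = 9.24×10⁻³ m².
Initially C₁ = κε₀A/d = 15.6 × 8.85×10⁻¹² × 9.24×10⁻³ / 1.13×10⁻⁵ = 1.13×10⁻⁷ F.
U₁ = 5.33×10⁻⁶ J.
Isolated ⇒ Q is held fixed. C₂ = 0.0641 C₁ and U = Q²/(2C), so U₂/U₁ = C₁/C₂ = 15.6.
U₂ = 15.6 × 5.33×10⁻⁶ = 8.32×10⁻⁵ J.

83.2 μJ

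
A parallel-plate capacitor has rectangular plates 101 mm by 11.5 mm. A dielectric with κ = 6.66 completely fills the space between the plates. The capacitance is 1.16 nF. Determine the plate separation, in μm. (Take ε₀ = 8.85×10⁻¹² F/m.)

59.0 μm

A = 101 × 11.5 mm² = 1.16×10⁻³ m².
d = κε₀A/C = 6.66 × 8.85×10⁻¹² × 1.16×10⁻³ / 1.16×10⁻⁹ = 5.90×10⁻⁵ m.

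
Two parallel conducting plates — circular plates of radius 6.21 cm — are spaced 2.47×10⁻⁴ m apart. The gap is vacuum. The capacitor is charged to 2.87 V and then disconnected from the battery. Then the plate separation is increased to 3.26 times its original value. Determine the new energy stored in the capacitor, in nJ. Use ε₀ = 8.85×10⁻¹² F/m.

5.83 nJ

A = π(6.21 cm)² = 1.21×10⁻² m².
Initially C₁ = ε₀A/d = 8.85×10⁻¹² × 1.21×10⁻² / 2.47×10⁻⁴ = 4.34×10⁻¹⁰ F.
U₁ = 1.79×10⁻⁹ J.
Isolated ⇒ Q is held fixed. C₂ = 0.307 C₁ and U = Q²/(2C), so U₂/U₁ = C₁/C₂ = 3.26.
U₂ = 3.26 × 1.79×10⁻⁹ = 5.83×10⁻⁹ J.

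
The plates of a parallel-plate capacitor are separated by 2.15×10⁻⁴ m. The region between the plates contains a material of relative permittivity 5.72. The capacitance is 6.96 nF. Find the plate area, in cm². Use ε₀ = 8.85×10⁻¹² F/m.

A = Cd/(κε₀) = 6.96×10⁻⁹ × 2.15×10⁻⁴ / (5.72 × 8.85×10⁻¹²) = 2.96×10⁻² m².

A ≈ 296 cm²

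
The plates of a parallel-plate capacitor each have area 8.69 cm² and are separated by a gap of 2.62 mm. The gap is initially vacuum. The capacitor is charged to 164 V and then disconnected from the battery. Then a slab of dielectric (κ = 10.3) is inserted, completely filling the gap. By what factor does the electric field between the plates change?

Isolated ⇒ Q is held fixed.
V₂ = Q/C₂ = V₁/10.3; E = V/d, so E₂/E₁ = (V₂/V₁)(d₁/d₂) = 0.0971.

E₂/E₁ ≈ 0.0971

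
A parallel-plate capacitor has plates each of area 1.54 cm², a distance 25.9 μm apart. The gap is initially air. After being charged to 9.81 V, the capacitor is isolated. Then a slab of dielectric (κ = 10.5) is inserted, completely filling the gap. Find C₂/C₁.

C = κε₀A/d scales with κ, so C₂/C₁ = κ = 10.5.

10.5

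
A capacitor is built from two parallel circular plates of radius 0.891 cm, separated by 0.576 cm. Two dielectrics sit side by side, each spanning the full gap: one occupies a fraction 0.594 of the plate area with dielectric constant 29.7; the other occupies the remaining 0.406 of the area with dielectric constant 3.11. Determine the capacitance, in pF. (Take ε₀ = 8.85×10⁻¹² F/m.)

C ≈ 7.24 pF

A = π(0.891 cm)² = 2.49×10⁻⁴ m².
Side-by-side slabs ⇒ two capacitors in parallel, each spanning the full gap.
C₁ = κ₁ε₀A₁/d = 29.7 × 8.85×10⁻¹² × 1.48×10⁻⁴ / 5.76×10⁻³ = 6.76×10⁻¹² F.
C₂ = κ₂ε₀A₂/d = 3.11 × 8.85×10⁻¹² × 1.01×10⁻⁴ / 5.76×10⁻³ = 4.84×10⁻¹³ F.
C = C₁ + C₂ = 7.24×10⁻¹² F.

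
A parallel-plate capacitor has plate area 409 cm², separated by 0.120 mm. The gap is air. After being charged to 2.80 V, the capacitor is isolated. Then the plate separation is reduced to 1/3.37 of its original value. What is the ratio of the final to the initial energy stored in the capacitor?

Isolated ⇒ Q is held fixed.
C₂ = 3.37 C₁ and U = Q²/(2C), so U₂/U₁ = C₁/C₂ = 0.297.

0.297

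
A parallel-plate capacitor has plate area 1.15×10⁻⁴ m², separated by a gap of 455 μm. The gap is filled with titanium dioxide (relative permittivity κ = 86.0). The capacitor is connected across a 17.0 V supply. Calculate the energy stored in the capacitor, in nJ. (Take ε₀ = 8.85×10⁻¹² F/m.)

C = κε₀A/d = 86.0 × 8.85×10⁻¹² × 1.15×10⁻⁴ / 4.55×10⁻⁴ = 1.92×10⁻¹⁰ F.
U = ½CV² = ½ × 1.92×10⁻¹⁰ × (17.0)² = 2.78×10⁻⁸ J.

27.8 nJ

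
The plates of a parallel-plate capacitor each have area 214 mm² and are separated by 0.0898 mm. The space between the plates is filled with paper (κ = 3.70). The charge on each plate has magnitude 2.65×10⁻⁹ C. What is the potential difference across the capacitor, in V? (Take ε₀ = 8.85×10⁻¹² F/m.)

V ≈ 34.0 V

A = 214 mm² = 2.14×10⁻⁴ m².
C = κε₀A/d = 3.70 × 8.85×10⁻¹² × 2.14×10⁻⁴ / 8.98×10⁻⁵ = 7.80×10⁻¹¹ F.
V = Q/C = 2.65×10⁻⁹ / 7.80×10⁻¹¹ = 34.0 V.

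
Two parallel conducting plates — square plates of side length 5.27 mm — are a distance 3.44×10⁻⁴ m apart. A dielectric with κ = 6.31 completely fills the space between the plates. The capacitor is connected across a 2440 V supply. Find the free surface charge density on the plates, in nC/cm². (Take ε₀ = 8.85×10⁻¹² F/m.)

A = (5.27 mm)² = 2.78×10⁻⁵ m².
C = κε₀A/d = 6.31 × 8.85×10⁻¹² × 2.78×10⁻⁵ / 3.44×10⁻⁴ = 4.51×10⁻¹² F.
σ = Q/A = CV/A = 4.51×10⁻¹² × 2440 / 2.78×10⁻⁵ = 3.96×10⁻⁴ C/m².

σ ≈ 39.6 nC/cm²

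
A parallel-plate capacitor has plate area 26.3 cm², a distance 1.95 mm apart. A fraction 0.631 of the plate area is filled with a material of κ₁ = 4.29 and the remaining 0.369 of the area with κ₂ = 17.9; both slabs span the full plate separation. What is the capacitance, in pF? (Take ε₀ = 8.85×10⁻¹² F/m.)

A = 26.3 cm² = 2.63×10⁻³ m².
Side-by-side slabs ⇒ two capacitors in parallel, each spanning the full gap.
C₁ = κ₁ε₀A₁/d = 4.29 × 8.85×10⁻¹² × 1.66×10⁻³ / 1.95×10⁻³ = 3.23×10⁻¹¹ F.
C₂ = κ₂ε₀A₂/d = 17.9 × 8.85×10⁻¹² × 9.70×10⁻⁴ / 1.95×10⁻³ = 7.88×10⁻¹¹ F.
C = C₁ + C₂ = 1.11×10⁻¹⁰ F.

111 pF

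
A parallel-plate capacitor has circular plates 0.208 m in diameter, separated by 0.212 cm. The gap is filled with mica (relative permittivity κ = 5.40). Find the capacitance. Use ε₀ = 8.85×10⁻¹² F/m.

0.766 nF

A = π(0.208/2 m)² = 3.40×10⁻² m².
C = κε₀A/d = 5.40 × 8.85×10⁻¹² × 3.40×10⁻² / 2.12×10⁻³ = 7.66×10⁻¹⁰ F.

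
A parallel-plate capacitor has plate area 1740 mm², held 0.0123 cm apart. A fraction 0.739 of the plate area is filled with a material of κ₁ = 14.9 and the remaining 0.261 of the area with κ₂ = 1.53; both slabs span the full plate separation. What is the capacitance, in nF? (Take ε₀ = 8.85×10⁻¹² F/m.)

1.43 nF

A = 1740 mm² = 1.74×10⁻³ m².
Side-by-side slabs ⇒ two capacitors in parallel, each spanning the full gap.
C₁ = κ₁ε₀A₁/d = 14.9 × 8.85×10⁻¹² × 1.29×10⁻³ / 1.23×10⁻⁴ = 1.38×10⁻⁹ F.
C₂ = κ₂ε₀A₂/d = 1.53 × 8.85×10⁻¹² × 4.54×10⁻⁴ / 1.23×10⁻⁴ = 5.00×10⁻¹¹ F.
C = C₁ + C₂ = 1.43×10⁻⁹ F.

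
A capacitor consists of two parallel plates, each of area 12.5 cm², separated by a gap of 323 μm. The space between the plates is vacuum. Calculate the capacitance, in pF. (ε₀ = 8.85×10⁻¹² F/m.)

34.2 pF

A = 12.5 cm² = 1.25×10⁻³ m².
C = ε₀A/d = 8.85×10⁻¹² × 1.25×10⁻³ / 3.23×10⁻⁴ = 3.42×10⁻¹¹ F.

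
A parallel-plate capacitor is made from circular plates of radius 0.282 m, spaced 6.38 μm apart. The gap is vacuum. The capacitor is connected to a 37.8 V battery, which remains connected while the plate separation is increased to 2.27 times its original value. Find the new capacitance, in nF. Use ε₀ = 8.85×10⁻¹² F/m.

153 nF

A = π(0.282 m)² = 0.250 m².
Initially C₁ = ε₀A/d = 8.85×10⁻¹² × 0.250 / 6.38×10⁻⁶ = 3.47×10⁻⁷ F.
C = ε₀A/d scales as 1/d, so C₂/C₁ = d₁/d₂ = 1/2.27 = 0.441.
C₂ = 0.441 × 3.47×10⁻⁷ = 1.53×10⁻⁷ F.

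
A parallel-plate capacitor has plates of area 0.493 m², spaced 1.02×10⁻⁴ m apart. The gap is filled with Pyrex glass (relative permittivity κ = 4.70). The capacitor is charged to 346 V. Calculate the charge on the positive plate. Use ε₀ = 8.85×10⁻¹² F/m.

Q ≈ 69.6 μC

C = κε₀A/d = 4.70 × 8.85×10⁻¹² × 0.493 / 1.02×10⁻⁴ = 2.01×10⁻⁷ F.
Q = CV = 2.01×10⁻⁷ × 346 = 6.96×10⁻⁵ C.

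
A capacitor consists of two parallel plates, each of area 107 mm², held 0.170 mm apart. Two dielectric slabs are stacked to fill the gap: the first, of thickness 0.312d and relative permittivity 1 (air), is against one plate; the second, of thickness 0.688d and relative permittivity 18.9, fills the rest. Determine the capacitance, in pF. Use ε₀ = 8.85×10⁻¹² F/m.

16.0 pF

A = 107 mm² = 1.07×10⁻⁴ m².
Stacked slabs ⇒ two capacitors in series, each with the full plate area.
C₁ = κ₁ε₀A/d₁ = 1.00 × 8.85×10⁻¹² × 1.07×10⁻⁴ / 5.30×10⁻⁵ = 1.79×10⁻¹¹ F.
C₂ = κ₂ε₀A/d₂ = 18.9 × 8.85×10⁻¹² × 1.07×10⁻⁴ / 1.17×10⁻⁴ = 1.53×10⁻¹⁰ F.
C = (1/C₁ + 1/C₂)⁻¹ = 1.60×10⁻¹¹ F.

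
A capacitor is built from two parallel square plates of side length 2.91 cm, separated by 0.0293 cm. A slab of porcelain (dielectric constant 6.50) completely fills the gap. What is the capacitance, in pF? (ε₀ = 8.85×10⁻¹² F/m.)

166 pF

A = (2.91 cm)² = 8.47×10⁻⁴ m².
C = κε₀A/d = 6.50 × 8.85×10⁻¹² × 8.47×10⁻⁴ / 2.93×10⁻⁴ = 1.66×10⁻¹⁰ F.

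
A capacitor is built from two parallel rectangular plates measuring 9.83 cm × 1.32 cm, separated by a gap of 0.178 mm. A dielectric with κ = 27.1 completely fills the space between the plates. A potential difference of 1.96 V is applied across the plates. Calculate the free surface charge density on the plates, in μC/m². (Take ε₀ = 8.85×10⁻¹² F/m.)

A = 9.83 × 1.32 cm² = 1.30×10⁻³ m².
C = κε₀A/d = 27.1 × 8.85×10⁻¹² × 1.30×10⁻³ / 1.78×10⁻⁴ = 1.75×10⁻⁹ F.
σ = Q/A = CV/A = 1.75×10⁻⁹ × 1.96 / 1.30×10⁻³ = 2.64×10⁻⁶ C/m².

σ ≈ 2.64 μC/m²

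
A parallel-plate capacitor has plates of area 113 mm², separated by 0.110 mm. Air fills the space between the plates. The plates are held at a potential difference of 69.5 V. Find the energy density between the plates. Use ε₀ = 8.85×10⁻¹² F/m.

E = V/d = 69.5 / 1.10×10⁻⁴ = 6.32×10⁵ V/m.
u = ½ε₀E² = ½ × 8.85×10⁻¹² × (6.32×10⁵)² = 1.77 J/m³.

1.77 J/m³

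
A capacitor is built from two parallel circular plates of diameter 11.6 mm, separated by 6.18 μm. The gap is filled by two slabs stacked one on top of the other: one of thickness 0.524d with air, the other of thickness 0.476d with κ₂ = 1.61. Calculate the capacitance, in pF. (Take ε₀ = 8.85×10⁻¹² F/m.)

A = π(11.6/2 mm)² = 1.06×10⁻⁴ m².
Stacked slabs ⇒ two capacitors in series, each with the full plate area.
C₁ = κ₁ε₀A/d₁ = 1.00 × 8.85×10⁻¹² × 1.06×10⁻⁴ / 3.24×10⁻⁶ = 2.89×10⁻¹⁰ F.
C₂ = κ₂ε₀A/d₂ = 1.61 × 8.85×10⁻¹² × 1.06×10⁻⁴ / 2.94×10⁻⁶ = 5.12×10⁻¹⁰ F.
C = (1/C₁ + 1/C₂)⁻¹ = 1.85×10⁻¹⁰ F.

C ≈ 185 pF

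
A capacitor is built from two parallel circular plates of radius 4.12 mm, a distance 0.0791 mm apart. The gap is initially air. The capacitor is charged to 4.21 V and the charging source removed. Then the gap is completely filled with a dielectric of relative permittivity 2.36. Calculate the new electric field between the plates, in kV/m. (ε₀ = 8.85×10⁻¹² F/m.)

E ≈ 22.6 kV/m

A = π(4.12 mm)² = 5.33×10⁻⁵ m².
Initially C₁ = ε₀A/d = 8.85×10⁻¹² × 5.33×10⁻⁵ / 7.91×10⁻⁵ = 5.97×10⁻¹² F.
E₁ = 5.32×10⁴ V/m.
Isolated ⇒ Q is held fixed. V₂ = Q/C₂ = V₁/2.36; E = V/d, so E₂/E₁ = (V₂/V₁)(d₁/d₂) = 0.424.
E₂ = 0.424 × 5.32×10⁴ = 2.26×10⁴ V/m.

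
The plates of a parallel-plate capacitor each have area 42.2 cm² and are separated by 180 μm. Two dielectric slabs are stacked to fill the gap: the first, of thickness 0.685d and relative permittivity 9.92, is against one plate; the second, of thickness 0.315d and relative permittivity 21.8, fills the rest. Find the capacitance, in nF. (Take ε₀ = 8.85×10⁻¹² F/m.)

A = 42.2 cm² = 4.22×10⁻³ m².
Stacked slabs ⇒ two capacitors in series, each with the full plate area.
C₁ = κ₁ε₀A/d₁ = 9.92 × 8.85×10⁻¹² × 4.22×10⁻³ / 1.23×10⁻⁴ = 3.00×10⁻⁹ F.
C₂ = κ₂ε₀A/d₂ = 21.8 × 8.85×10⁻¹² × 4.22×10⁻³ / 5.67×10⁻⁵ = 1.44×10⁻⁸ F.
C = (1/C₁ + 1/C₂)⁻¹ = 2.48×10⁻⁹ F.

2.48 nF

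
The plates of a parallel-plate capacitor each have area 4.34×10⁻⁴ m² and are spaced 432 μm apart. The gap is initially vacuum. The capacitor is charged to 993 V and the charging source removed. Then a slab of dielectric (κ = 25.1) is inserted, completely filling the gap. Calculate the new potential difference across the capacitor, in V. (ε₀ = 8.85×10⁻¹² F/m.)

Initially C₁ = ε₀A/d = 8.85×10⁻¹² × 4.34×10⁻⁴ / 4.32×10⁻⁴ = 8.89×10⁻¹² F.
V₁ = 9.93×10² V.
Isolated ⇒ Q is held fixed. C₂ = 25.1 C₁ and V = Q/C, so V₂/V₁ = C₁/C₂ = 0.0398.
V₂ = 0.0398 × 9.93×10² = 39.6 V.

39.6 V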